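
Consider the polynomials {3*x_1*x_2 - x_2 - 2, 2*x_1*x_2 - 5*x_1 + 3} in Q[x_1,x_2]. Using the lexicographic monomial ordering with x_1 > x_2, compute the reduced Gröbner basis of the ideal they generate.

f_1 = 3*x_1*x_2 - x_2 - 2, LT = x_1*x_2.
f_2 = 2*x_1*x_2 - 5*x_1 + 3, LT = x_1*x_2.

S(f_1,f_2): lcm = x_1*x_2. S = 5/2*x_1 - 1/3*x_2 - 13/6.
  leading term x_1: no divisor's leading term divides it; move 5/2*x_1 to the remainder.
  leading term x_2: no divisor's leading term divides it; move -1/3*x_2 to the remainder.
  leading term 1: no divisor's leading term divides it; move -13/6 to the remainder.
  remainder 5/2*x_1 - 1/3*x_2 - 13/6 ≠ 0; add g_3 = 5/2*x_1 - 1/3*x_2 - 13/6 to the basis.

S(f_1,g_3): lcm = x_1*x_2. S = 2/15*x_2**2 + 8/15*x_2 - 2/3.
  leading term x_2**2: no divisor's leading term divides it; move 2/15*x_2**2 to the remainder.
  leading term x_2: no divisor's leading term divides it; move 8/15*x_2 to the remainder.
  leading term 1: no divisor's leading term divides it; move -2/3 to the remainder.
  remainder 2/15*x_2**2 + 8/15*x_2 - 2/3 ≠ 0; add g_4 = 2/15*x_2**2 + 8/15*x_2 - 2/3 to the basis.

The other S-polynomials (S(f_2,g_3), S(f_1,g_4), S(f_2,g_4), S(g_3,g_4)) all reduce to 0 modulo the current basis, so we have a Gröbner basis.
Inter-reduce: drop elements whose leading term is divisible by another's, tail-reduce, and make monic.

G = {x_1 - 2/15*x_2 - 13/15, x_2**2 + 4*x_2 - 5}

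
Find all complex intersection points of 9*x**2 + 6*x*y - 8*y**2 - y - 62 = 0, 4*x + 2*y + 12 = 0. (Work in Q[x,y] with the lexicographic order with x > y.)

{(-86/35, -38/35), (-4, 2)}

Compute a lex Gröbner basis by Buchberger's algorithm.
f_1 = 9*x**2 + 6*x*y - 8*y**2 - y - 62, LT = x**2.
f_2 = 4*x + 2*y + 12, LT = x.

S(f_1,f_2): lcm = x**2. S = 1/6*x*y - 3*x - 8/9*y**2 - 1/9*y - 62/9.
  leading term x*y: subtract (1/24*y)·f_2 from 1/6*x*y - 3*x - 8/9*y**2 - 1/9*y - 62/9 → -3*x - 35/36*y**2 - 11/18*y - 62/9
  leading term x: subtract (-3/4)·f_2 from -3*x - 35/36*y**2 - 11/18*y - 62/9 → -35/36*y**2 + 8/9*y + 19/9
  leading term y**2: no divisor's leading term divides it; move -35/36*y**2 to the remainder.
  leading term y: no divisor's leading term divides it; move 8/9*y to the remainder.
  leading term 1: no divisor's leading term divides it; move 19/9 to the remainder.
  remainder -35/36*y**2 + 8/9*y + 19/9 ≠ 0; add h_3 = -35/36*y**2 + 8/9*y + 19/9 to the basis.

S(f_1,h_3): leading monomials are coprime, so the S-polynomial reduces to 0 (Buchberger's first criterion).
S(f_2,h_3): leading monomials are coprime, so the S-polynomial reduces to 0 (Buchberger's first criterion).
Every S-polynomial of the final basis reduces to 0, so we have a Gröbner basis.
Inter-reduce: drop elements whose leading term is divisible by another's, tail-reduce, and make monic.
Reduced Gröbner basis: {x + 1/2*y + 3, y**2 - 32/35*y - 76/35}.

The lex basis is triangular: the last element involves only y. Solving y**2 - 32/35*y - 76/35 = 0 gives y ∈ {-38/35, 2}; substituting each value into the earlier elements determines the remaining variables.
  y = -38/35: the earlier basis element becomes x + 86/35 = 0, giving x = -86/35 — point (-86/35, -38/35).
  y = 2: the earlier basis element becomes x + 4 = 0, giving x = -4 — point (-4, 2).
A lex Gröbner basis triangularizes the system, enabling back-substitution.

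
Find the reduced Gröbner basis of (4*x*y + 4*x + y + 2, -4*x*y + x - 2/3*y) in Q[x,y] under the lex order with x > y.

G = {x + 1/15*y + 2/5, y**2 + 13/4*y - 3/2}

f_1 = 4*x*y + 4*x + y + 2, LT = x*y.
f_2 = -4*x*y + x - 2/3*y, LT = x*y.

S(f_1,f_2): lcm = x*y. S = 5/4*x + 1/12*y + 1/2.
  leading term x: no divisor's leading term divides it; move 5/4*x to the remainder.
  leading term y: no divisor's leading term divides it; move 1/12*y to the remainder.
  leading term 1: no divisor's leading term divides it; move 1/2 to the remainder.
  remainder 5/4*x + 1/12*y + 1/2 ≠ 0; add g_3 = 5/4*x + 1/12*y + 1/2 to the basis.

S(f_1,g_3): lcm = x*y. S = x - 1/15*y**2 - 3/20*y + 1/2.
  leading term x: subtract (4/5)·g_3 from x - 1/15*y**2 - 3/20*y + 1/2 → -1/15*y**2 - 13/60*y + 1/10
  leading term y**2: no divisor's leading term divides it; move -1/15*y**2 to the remainder.
  leading term y: no divisor's leading term divides it; move -13/60*y to the remainder.
  leading term 1: no divisor's leading term divides it; move 1/10 to the remainder.
  remainder -1/15*y**2 - 13/60*y + 1/10 ≠ 0; add g_4 = -1/15*y**2 - 13/60*y + 1/10 to the basis.

S(f_2,g_3): lcm = x*y. S = -1/4*x - 1/15*y**2 - 7/30*y.
  leading term x: subtract (-1/5)·g_3 from -1/4*x - 1/15*y**2 - 7/30*y → -1/15*y**2 - 13/60*y + 1/10
  leading term y**2: subtract (1)·g_4 from -1/15*y**2 - 13/60*y + 1/10 → 0
  remainder 0.

S(f_1,g_4): lcm = x*y**2. S = -9/4*x*y + 3/2*x + 1/4*y**2 + 1/2*y.
  leading term x*y: subtract (-9/16)·f_1 from -9/4*x*y + 3/2*x + 1/4*y**2 + 1/2*y → 15/4*x + 1/4*y**2 + 17/16*y + 9/8
  leading term x: subtract (3)·g_3 from 15/4*x + 1/4*y**2 + 17/16*y + 9/8 → 1/4*y**2 + 13/16*y - 3/8
  leading term y**2: subtract (-15/4)·g_4 from 1/4*y**2 + 13/16*y - 3/8 → 0
  remainder 0.

S(f_2,g_4): lcm = x*y**2. S = -7/2*x*y + 3/2*x + 1/6*y**2.
  leading term x*y: subtract (-7/8)·f_1 from -7/2*x*y + 3/2*x + 1/6*y**2 → 5*x + 1/6*y**2 + 7/8*y + 7/4
  leading term x: subtract (4)·g_3 from 5*x + 1/6*y**2 + 7/8*y + 7/4 → 1/6*y**2 + 13/24*y - 1/4
  leading term y**2: subtract (-5/2)·g_4 from 1/6*y**2 + 13/24*y - 1/4 → 0
  remainder 0.

S(g_3,g_4): leading monomials are coprime, so the S-polynomial reduces to 0 (Buchberger's first criterion).
Every S-polynomial of the final basis reduces to 0, so we have a Gröbner basis.
Inter-reduce: drop elements whose leading term is divisible by another's, tail-reduce, and make monic.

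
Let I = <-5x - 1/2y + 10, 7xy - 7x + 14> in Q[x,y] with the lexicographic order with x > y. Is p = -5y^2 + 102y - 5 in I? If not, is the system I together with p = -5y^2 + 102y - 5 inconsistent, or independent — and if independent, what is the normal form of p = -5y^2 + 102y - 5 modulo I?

First compute the reduced Gröbner basis of I by Buchberger's algorithm.
f_1 = -5x - 1/2y + 10, LT = x.
f_2 = 7xy - 7x + 14, LT = xy.

S(f_1,f_2): lcm = xy. S = x + 1/10y^2 - 2y - 2.
  leading term x: subtract (-1/5)·f_1 from x + 1/10y^2 - 2y - 2 → 1/10y^2 - 21/10y
  leading term y^2: no divisor's leading term divides it; move 1/10y^2 to the remainder.
  leading term y: no divisor's leading term divides it; move -21/10y to the remainder.
  remainder 1/10y^2 - 21/10y ≠ 0; add h_3 = 1/10y^2 - 21/10y to the basis.

The other S-polynomials (S(f_1,h_3), S(f_2,h_3)) all reduce to 0 modulo the current basis, so we have a Gröbner basis.
Inter-reduce: drop elements whose leading term is divisible by another's, tail-reduce, and make monic.
Reduced Gröbner basis: {x + 1/10y - 2, y^2 - 21y}.
Label its elements g_1 = x + 1/10y - 2, g_2 = y^2 - 21y.

Reduce p = -5y^2 + 102y - 5 modulo G:
  leading term y^2: subtract (-5)·g_2 from -5y^2 + 102y - 5 → -3y - 5
  leading term y: no divisor's leading term divides it; move -3y to the remainder.
  leading term 1: no divisor's leading term divides it; move -5 to the remainder.
  normal form = -3y - 5.
The normal form is nonzero, so p ∉ I. Since p minus its normal form lies in I, I + (p) = I + (r) where r = -3y - 5; decide whether this ideal is the whole ring.
Run Buchberger on G together with r (pairs among the g_i already reduce to 0 since G is a Gröbner basis):
g_1 = x + 1/10y - 2, LT = x.
g_2 = y^2 - 21y, LT = y^2.
r = -3y - 5, LT = y.

S(g_2,r): lcm = y^2. S = -68/3y.
  leading term y: subtract (68/9)·r from -68/3y → 340/9
  leading term 1: no divisor's leading term divides it; move 340/9 to the remainder.
  remainder 340/9 ≠ 0; add m_4 = 340/9 to the basis.

The other S-polynomials (S(g_1,g_2), S(g_1,r), S(g_1,m_4), S(g_2,m_4), S(r,m_4)) all reduce to 0 modulo the current basis, so we have a Gröbner basis.
Inter-reduce: drop elements whose leading term is divisible by another's, tail-reduce, and make monic.
Reduced Gröbner basis: {1}.
The reduced Gröbner basis of I + (p) is {1}: the ideal is the whole ring, so the enlarged system has no common solution — adjoining p is inconsistent.

Ideal membership is decidable via reduction modulo a Gröbner basis.

Adjoining -5y^2 + 102y - 5 makes the ideal the whole ring: the system is inconsistent.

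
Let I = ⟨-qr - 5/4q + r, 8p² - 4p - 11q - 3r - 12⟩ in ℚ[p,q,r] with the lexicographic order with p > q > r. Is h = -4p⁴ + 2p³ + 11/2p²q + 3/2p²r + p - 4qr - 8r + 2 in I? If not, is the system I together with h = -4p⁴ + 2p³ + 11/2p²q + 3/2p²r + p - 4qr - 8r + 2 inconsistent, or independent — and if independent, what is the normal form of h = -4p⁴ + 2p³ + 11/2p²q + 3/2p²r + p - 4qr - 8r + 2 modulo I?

-4p⁴ + 2p³ + 11/2p²q + 3/2p²r + p - 4qr - 8r + 2 is independent of I; its normal form modulo I is -2p - 13/4q - 57/4r - 7.

First compute the reduced Gröbner basis of I by Buchberger's algorithm.
f_1 = -qr - 5/4q + r, LT = qr.
f_2 = 8p² - 4p - 11q - 3r - 12, LT = p².

The S-polynomials (S(f_1,f_2)) all reduce to 0 modulo the current basis, so we have a Gröbner basis.
Inter-reduce: drop elements whose leading term is divisible by another's, tail-reduce, and make monic.
Reduced Gröbner basis: {p² - ½p - 11/8q - ⅜r - 3/2, qr + 5/4q - r}.
Label its elements g_1 = p² - ½p - 11/8q - ⅜r - 3/2, g_2 = qr + 5/4q - r.

Reduce h = -4p⁴ + 2p³ + 11/2p²q + 3/2p²r + p - 4qr - 8r + 2 modulo G:
  leading term p⁴: subtract (-4p²)·g_1 from -4p⁴ + 2p³ + 11/2p²q + 3/2p²r + p - 4qr - 8r + 2 → -6p² + p - 4qr - 8r + 2
  leading term p²: subtract (-6)·g_1 from -6p² + p - 4qr - 8r + 2 → -2p - 4qr - 33/4q - 41/4r - 7
  leading term p: no divisor's leading term divides it; move -2p to the remainder.
  leading term qr: subtract (-4)·g_2 from -4qr - 33/4q - 41/4r - 7 → -13/4q - 57/4r - 7
  leading term q: no divisor's leading term divides it; move -13/4q to the remainder.
  leading term r: no divisor's leading term divides it; move -57/4r to the remainder.
  leading term 1: no divisor's leading term divides it; move -7 to the remainder.
  normal form = -2p - 13/4q - 57/4r - 7.
The normal form is nonzero, so h ∉ I. Since h minus its normal form lies in I, I + (h) = I + (n) where n = -2p - 13/4q - 57/4r - 7; decide whether this ideal is the whole ring.
Run Buchberger on G together with n (pairs among the g_i already reduce to 0 since G is a Gröbner basis):
g_1 = p² - ½p - 11/8q - ⅜r - 3/2, LT = p².
g_2 = qr + 5/4q - r, LT = qr.
n = -2p - 13/4q - 57/4r - 7, LT = p.

S(g_1,n): lcm = p². S = -13/8pq - 57/8pr - 4p - 11/8q - ⅜r - 3/2.
  leading term pq: subtract (13/16q)·n from -13/8pq - 57/8pr - 4p - 11/8q - ⅜r - 3/2 → -57/8pr - 4p + 169/64q² + 741/64qr + 69/16q - ⅜r - 3/2
  leading term pr: subtract (57/16r)·n from -57/8pr - 4p + 169/64q² + 741/64qr + 69/16q - ⅜r - 3/2 → -4p + 169/64q² + 741/32qr + 69/16q + 3249/64r² + 393/16r - 3/2
  leading term p: subtract (2)·n from -4p + 169/64q² + 741/32qr + 69/16q + 3249/64r² + 393/16r - 3/2 → 169/64q² + 741/32qr + 173/16q + 3249/64r² + 849/16r + 25/2
  leading term q²: no divisor's leading term divides it; move 169/64q² to the remainder.
  leading term qr: subtract (741/32)·g_2 from 741/32qr + 173/16q + 3249/64r² + 849/16r + 25/2 → -2321/128q + 3249/64r² + 2439/32r + 25/2
  leading term q: no divisor's leading term divides it; move -2321/128q to the remainder.
  leading term r²: no divisor's leading term divides it; move 3249/64r² to the remainder.
  leading term r: no divisor's leading term divides it; move 2439/32r to the remainder.
  leading term 1: no divisor's leading term divides it; move 25/2 to the remainder.
  remainder 169/64q² - 2321/128q + 3249/64r² + 2439/32r + 25/2 ≠ 0; add m_4 = 169/64q² - 2321/128q + 3249/64r² + 2439/32r + 25/2 to the basis.

S(g_2,m_4): lcm = q²r. S = 5/4q² + 1983/338qr - 3249/169r³ - 4878/169r² - 800/169r.
  leading term q²: subtract (80/169)·m_4 from 5/4q² + 1983/338qr - 3249/169r³ - 4878/169r² - 800/169r → 1983/338qr + 11605/1352q - 3249/169r³ - 35757/676r² - 13795/338r - 1000/169
  leading term qr: subtract (1983/338)·g_2 from 1983/338qr + 11605/1352q - 3249/169r³ - 35757/676r² - 13795/338r - 1000/169 → 5/4q - 3249/169r³ - 35757/676r² - 5906/169r - 1000/169
  leading term q: no divisor's leading term divides it; move 5/4q to the remainder.
  leading term r³: no divisor's leading term divides it; move -3249/169r³ to the remainder.
  leading term r²: no divisor's leading term divides it; move -35757/676r² to the remainder.
  leading term r: no divisor's leading term divides it; move -5906/169r to the remainder.
  leading term 1: no divisor's leading term divides it; move -1000/169 to the remainder.
  remainder 5/4q - 3249/169r³ - 35757/676r² - 5906/169r - 1000/169 ≠ 0; add m_5 = 5/4q - 3249/169r³ - 35757/676r² - 5906/169r - 1000/169 to the basis.

S(g_2,m_5): lcm = qr. S = 5/4q + 12996/845r⁴ + 35757/845r³ + 23624/845r² + 631/169r.
  leading term q: subtract (1)·m_5 from 5/4q + 12996/845r⁴ + 35757/845r³ + 23624/845r² + 631/169r → 12996/845r⁴ + 52002/845r³ + 273281/3380r² + 6537/169r + 1000/169
  leading term r⁴: no divisor's leading term divides it; move 12996/845r⁴ to the remainder.
  leading term r³: no divisor's leading term divides it; move 52002/845r³ to the remainder.
  leading term r²: no divisor's leading term divides it; move 273281/3380r² to the remainder.
  leading term r: no divisor's leading term divides it; move 6537/169r to the remainder.
  leading term 1: no divisor's leading term divides it; move 1000/169 to the remainder.
  remainder 12996/845r⁴ + 52002/845r³ + 273281/3380r² + 6537/169r + 1000/169 ≠ 0; add m_6 = 12996/845r⁴ + 52002/845r³ + 273281/3380r² + 6537/169r + 1000/169 to the basis.

The other S-polynomials (S(g_1,g_2), S(g_2,n), S(g_1,m_4), S(n,m_4), S(g_1,m_5), S(n,m_5), S(m_4,m_5), S(g_1,m_6), S(g_2,m_6), S(n,m_6), S(m_4,m_6), S(m_5,m_6)) all reduce to 0 modulo the current basis, so we have a Gröbner basis.
Inter-reduce: drop elements whose leading term is divisible by another's, tail-reduce, and make monic.
Reduced Gröbner basis: {p + 3249/130r³ + 35757/520r² + 27329/520r + 291/26, q - 12996/845r³ - 35757/845r² - 23624/845r - 800/169, r⁴ + 2889/722r³ + 273281/51984r² + 10895/4332r + 1250/3249}.
The reduced Gröbner basis of I + (h) is {p + 3249/130r³ + 35757/520r² + 27329/520r + 291/26, q - 12996/845r³ - 35757/845r² - 23624/845r - 800/169, r⁴ + 2889/722r³ + 273281/51984r² + 10895/4332r + 1250/3249} ≠ {1}, a proper ideal, so the enlarged system stays consistent: h is independent of I, with normal form -2p - 13/4q - 57/4r - 7.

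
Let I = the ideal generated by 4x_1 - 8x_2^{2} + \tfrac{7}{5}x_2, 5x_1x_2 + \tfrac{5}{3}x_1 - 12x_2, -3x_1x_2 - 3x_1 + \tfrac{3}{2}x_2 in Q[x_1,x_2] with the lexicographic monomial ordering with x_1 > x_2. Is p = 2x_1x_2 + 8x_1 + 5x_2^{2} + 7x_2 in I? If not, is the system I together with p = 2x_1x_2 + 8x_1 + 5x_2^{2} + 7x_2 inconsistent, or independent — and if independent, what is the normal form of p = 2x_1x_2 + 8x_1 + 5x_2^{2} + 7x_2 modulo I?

First compute the reduced Gröbner basis of I by Buchberger's algorithm.
f_1 = 4x_1 - 8x_2^{2} + \tfrac{7}{5}x_2, LT = x_1.
f_2 = 5x_1x_2 + \tfrac{5}{3}x_1 - 12x_2, LT = x_1x_2.
f_3 = -3x_1x_2 - 3x_1 + \tfrac{3}{2}x_2, LT = x_1x_2.

S(f_1,f_2): lcm = x_1x_2. S = -\tfrac{1}{3}x_1 - 2x_2^{3} + \tfrac{7}{20}x_2^{2} + \tfrac{12}{5}x_2.
  leading term x_1: subtract (-\tfrac{1}{12})·f_1 from -\tfrac{1}{3}x_1 - 2x_2^{3} + \tfrac{7}{20}x_2^{2} + \tfrac{12}{5}x_2 → -2x_2^{3} - \tfrac{19}{60}x_2^{2} + \tfrac{151}{60}x_2
  leading term x_2^{3}: no divisor's leading term divides it; move -2x_2^{3} to the remainder.
  leading term x_2^{2}: no divisor's leading term divides it; move -\tfrac{19}{60}x_2^{2} to the remainder.
  leading term x_2: no divisor's leading term divides it; move \tfrac{151}{60}x_2 to the remainder.
  remainder -2x_2^{3} - \tfrac{19}{60}x_2^{2} + \tfrac{151}{60}x_2 ≠ 0; add h_4 = -2x_2^{3} - \tfrac{19}{60}x_2^{2} + \tfrac{151}{60}x_2 to the basis.

S(f_1,f_3): lcm = x_1x_2. S = -x_1 - 2x_2^{3} + \tfrac{7}{20}x_2^{2} + \tfrac{1}{2}x_2.
  leading term x_1: subtract (-\tfrac{1}{4})·f_1 from -x_1 - 2x_2^{3} + \tfrac{7}{20}x_2^{2} + \tfrac{1}{2}x_2 → -2x_2^{3} - \tfrac{33}{20}x_2^{2} + \tfrac{17}{20}x_2
  leading term x_2^{3}: subtract (1)·h_4 from -2x_2^{3} - \tfrac{33}{20}x_2^{2} + \tfrac{17}{20}x_2 → -\tfrac{4}{3}x_2^{2} - \tfrac{5}{3}x_2
  leading term x_2^{2}: no divisor's leading term divides it; move -\tfrac{4}{3}x_2^{2} to the remainder.
  leading term x_2: no divisor's leading term divides it; move -\tfrac{5}{3}x_2 to the remainder.
  remainder -\tfrac{4}{3}x_2^{2} - \tfrac{5}{3}x_2 ≠ 0; add h_5 = -\tfrac{4}{3}x_2^{2} - \tfrac{5}{3}x_2 to the basis.

S(f_3,h_4): lcm = x_1x_2^{3}. S = \tfrac{101}{120}x_1x_2^{2} + \tfrac{151}{120}x_1x_2 - \tfrac{1}{2}x_2^{3}.
  leading term x_1x_2^{2}: subtract (\tfrac{101}{480}x_2^{2})·f_1 from \tfrac{101}{120}x_1x_2^{2} + \tfrac{151}{120}x_1x_2 - \tfrac{1}{2}x_2^{3} → \tfrac{151}{120}x_1x_2 + \tfrac{101}{60}x_2^{4} - \tfrac{1907}{2400}x_2^{3}
  leading term x_1x_2: subtract (\tfrac{151}{480}x_2)·f_1 from \tfrac{151}{120}x_1x_2 + \tfrac{101}{60}x_2^{4} - \tfrac{1907}{2400}x_2^{3} → \tfrac{101}{60}x_2^{4} + \tfrac{4133}{2400}x_2^{3} - \tfrac{1057}{2400}x_2^{2}
  leading term x_2^{4}: subtract (-\tfrac{101}{120}x_2)·h_4 from \tfrac{101}{60}x_2^{4} + \tfrac{4133}{2400}x_2^{3} - \tfrac{1057}{2400}x_2^{2} → \tfrac{131}{90}x_2^{3} + \tfrac{151}{90}x_2^{2}
  leading term x_2^{3}: subtract (-\tfrac{131}{180})·h_4 from \tfrac{131}{90}x_2^{3} + \tfrac{151}{90}x_2^{2} → \tfrac{15631}{10800}x_2^{2} + \tfrac{19781}{10800}x_2
  leading term x_2^{2}: subtract (-\tfrac{15631}{14400})·h_5 from \tfrac{15631}{10800}x_2^{2} + \tfrac{19781}{10800}x_2 → \tfrac{323}{14400}x_2
  leading term x_2: no divisor's leading term divides it; move \tfrac{323}{14400}x_2 to the remainder.
  remainder \tfrac{323}{14400}x_2 ≠ 0; add h_6 = \tfrac{323}{14400}x_2 to the basis.

The other S-polynomials (S(f_2,f_3), S(f_1,h_4), S(f_2,h_4), S(f_1,h_5), S(f_2,h_5), S(f_3,h_5), S(h_4,h_5), S(f_1,h_6), S(f_2,h_6), S(f_3,h_6), S(h_4,h_6), S(h_5,h_6)) all reduce to 0 modulo the current basis, so we have a Gröbner basis.
Inter-reduce: drop elements whose leading term is divisible by another's, tail-reduce, and make monic.
Reduced Gröbner basis: {x_1, x_2}.
Label its elements g_1 = x_1, g_2 = x_2.

Reduce p = 2x_1x_2 + 8x_1 + 5x_2^{2} + 7x_2 modulo G:
  leading term x_1x_2: subtract (2x_2)·g_1 from 2x_1x_2 + 8x_1 + 5x_2^{2} + 7x_2 → 8x_1 + 5x_2^{2} + 7x_2
  leading term x_1: subtract (8)·g_1 from 8x_1 + 5x_2^{2} + 7x_2 → 5x_2^{2} + 7x_2
  leading term x_2^{2}: subtract (5x_2)·g_2 from 5x_2^{2} + 7x_2 → 7x_2
  leading term x_2: subtract (7)·g_2 from 7x_2 → 0
  normal form = 0.
Since the normal form is 0, p ∈ I.

2x_1x_2 + 8x_1 + 5x_2^{2} + 7x_2 lies in I (it reduces to 0).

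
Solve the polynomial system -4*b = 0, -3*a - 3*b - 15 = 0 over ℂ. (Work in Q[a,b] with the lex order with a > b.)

{(-5, 0)}

Compute a lex Gröbner basis by Buchberger's algorithm.
f_1 = -4*b, LT = b.
f_2 = -3*a - 3*b - 15, LT = a.

The S-polynomials (S(f_1,f_2)) all reduce to 0 modulo the current basis, so we have a Gröbner basis.
Inter-reduce: drop elements whose leading term is divisible by another's, tail-reduce, and make monic.
Reduced Gröbner basis: {a + 5, b}.

The lex basis is triangular: the last element involves only b. Solving b = 0 gives b ∈ {0}; substituting each value into the earlier elements determines the remaining variables.
  b = 0: the earlier basis element becomes a + 5 = 0, giving a = -5 — point (-5, 0).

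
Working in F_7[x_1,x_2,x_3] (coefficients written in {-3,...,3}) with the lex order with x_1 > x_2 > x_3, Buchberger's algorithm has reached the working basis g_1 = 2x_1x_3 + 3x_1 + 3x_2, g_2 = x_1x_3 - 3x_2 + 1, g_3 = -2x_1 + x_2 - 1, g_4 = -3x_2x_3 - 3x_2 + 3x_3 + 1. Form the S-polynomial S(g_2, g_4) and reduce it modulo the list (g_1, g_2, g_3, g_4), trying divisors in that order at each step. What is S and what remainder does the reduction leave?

S(g_2, g_4) = -x_1x_2 + x_1x_3 - 2x_1 - 3x_2^{2} + x_2; remainder on division = 0.

lcm(LM(g_2), LM(g_4)) = x_1x_2x_3.
S = (lcm/LT(g_2))·g_2 − (lcm/LT(g_4))·g_4 = -x_1x_2 + x_1x_3 - 2x_1 - 3x_2^{2} + x_2.
Reduce S modulo (g_1, g_2, g_3, g_4) in that order:
  leading term x_1x_2: subtract (-3x_2)·g_3 from -x_1x_2 + x_1x_3 - 2x_1 - 3x_2^{2} + x_2 → x_1x_3 - 2x_1 - 2x_2
  leading term x_1x_3: subtract (-3)·g_1 from x_1x_3 - 2x_1 - 2x_2 → 0
The remainder is 0, so this S-polynomial contributes no new basis element.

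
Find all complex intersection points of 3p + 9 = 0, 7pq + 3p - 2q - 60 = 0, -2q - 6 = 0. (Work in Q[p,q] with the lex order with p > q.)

{(-3, -3)}

Compute a lex Gröbner basis by Buchberger's algorithm.
f_1 = 3p + 9, LT = p.
f_2 = 7pq + 3p - 2q - 60, LT = pq.
f_3 = -2q - 6, LT = q.

S(f_1,f_2): lcm = pq. S = -3/7p + 23/7q + 60/7.
  leading term p: subtract (-1/7)·f_1 from -3/7p + 23/7q + 60/7 → 23/7q + 69/7
  leading term q: subtract (-23/14)·f_3 from 23/7q + 69/7 → 0
  remainder 0.

S(f_1,f_3): leading monomials are coprime, so the S-polynomial reduces to 0 (Buchberger's first criterion).
S(f_2,f_3): lcm = pq. S = -18/7p - 2/7q - 60/7.
  leading term p: subtract (-6/7)·f_1 from -18/7p - 2/7q - 60/7 → -2/7q - 6/7
  leading term q: subtract (1/7)·f_3 from -2/7q - 6/7 → 0
  remainder 0.

Every S-polynomial of the final basis reduces to 0, so we have a Gröbner basis.
Inter-reduce: drop elements whose leading term is divisible by another's, tail-reduce, and make monic.
Reduced Gröbner basis: {p + 3, q + 3}.

From the last basis element, q + 3 = 0, so q takes values in {-3}. Each choice, substituted upward through the basis, yields the corresponding point(s) of the solution set.
  q = -3: the earlier basis element becomes p + 3 = 0, giving p = -3 — point (-3, -3).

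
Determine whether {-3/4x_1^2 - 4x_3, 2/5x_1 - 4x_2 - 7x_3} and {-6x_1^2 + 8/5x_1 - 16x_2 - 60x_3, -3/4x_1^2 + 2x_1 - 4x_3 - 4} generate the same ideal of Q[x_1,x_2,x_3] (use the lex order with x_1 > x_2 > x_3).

No, the ideals differ.

Equality of ideals is decidable: compute both reduced Gröbner bases (unique for the ordering) and check whether they agree.
Buchberger on the first generating set:
f_1 = -3/4x_1^2 - 4x_3, LT = x_1^2.
f_2 = 2/5x_1 - 4x_2 - 7x_3, LT = x_1.

S(f_1,f_2): lcm = x_1^2. S = 10x_1x_2 + 35/2x_1x_3 + 16/3x_3.
  reduce S modulo (f_1, f_2):
  remainder 100x_2^2 + 350x_2x_3 + 1225/4x_3^2 + 16/3x_3 ≠ 0; add g_3 = 100x_2^2 + 350x_2x_3 + 1225/4x_3^2 + 16/3x_3 to the basis.

The other S-polynomials (S(f_1,g_3), S(f_2,g_3)) all reduce to 0 modulo the current basis, so we have a Gröbner basis.
Inter-reduce: drop elements whose leading term is divisible by another's, tail-reduce, and make monic.
Reduced Gröbner basis: {x_1 - 10x_2 - 35/2x_3, x_2^2 + 7/2x_2x_3 + 49/16x_3^2 + 4/75x_3}.

Buchberger on the second generating set:
h_1 = -6x_1^2 + 8/5x_1 - 16x_2 - 60x_3, LT = x_1^2.
h_2 = -3/4x_1^2 + 2x_1 - 4x_3 - 4, LT = x_1^2.

S(h_1,h_2): lcm = x_1^2. S = 12/5x_1 + 8/3x_2 + 14/3x_3 - 16/3.
  reduce S modulo (h_1, h_2):
  remainder 12/5x_1 + 8/3x_2 + 14/3x_3 - 16/3 ≠ 0; add k_3 = 12/5x_1 + 8/3x_2 + 14/3x_3 - 16/3 to the basis.

S(h_1,k_3): lcm = x_1^2. S = -10/9x_1x_2 - 35/18x_1x_3 + 88/45x_1 + 8/3x_2 + 10x_3.
  reduce S modulo (h_1, h_2, k_3):
  remainder 100/81x_2^2 + 350/81x_2x_3 - 160/81x_2 + 1225/324x_3^2 + 152/81x_3 + 352/81 ≠ 0; add k_4 = 100/81x_2^2 + 350/81x_2x_3 - 160/81x_2 + 1225/324x_3^2 + 152/81x_3 + 352/81 to the basis.

The other S-polynomials (S(h_2,k_3), S(h_1,k_4), S(h_2,k_4), S(k_3,k_4)) all reduce to 0 modulo the current basis, so we have a Gröbner basis.
Inter-reduce: drop elements whose leading term is divisible by another's, tail-reduce, and make monic.
Reduced Gröbner basis: {x_1 + 10/9x_2 + 35/18x_3 - 20/9, x_2^2 + 7/2x_2x_3 - 8/5x_2 + 49/16x_3^2 + 38/25x_3 + 88/25}.

These differ, so the ideals are not equal.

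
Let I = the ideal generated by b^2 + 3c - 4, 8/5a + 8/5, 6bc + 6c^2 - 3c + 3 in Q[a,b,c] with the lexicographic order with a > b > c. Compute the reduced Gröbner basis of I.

G = {a + 1, b - 2c^3 - 4c^2 + 13/2c + 1/2, c^4 + 2c^3 - 11/4c^2 - 1/2c + 1/4}

Buchberger's algorithm terminates because the ascending chain of leading-term ideals stabilizes.

f_1 = b^2 + 3c - 4, LT = b^2.
f_2 = 8/5a + 8/5, LT = a.
f_3 = 6bc + 6c^2 - 3c + 3, LT = bc.

S(f_1,f_3): lcm = b^2c. S = -bc^2 + 1/2bc - 1/2b + 3c^2 - 4c.
  leading term bc^2: subtract (-1/6c)·f_3 from -bc^2 + 1/2bc - 1/2b + 3c^2 - 4c → 1/2bc - 1/2b + c^3 + 5/2c^2 - 7/2c
  leading term bc: subtract (1/12)·f_3 from 1/2bc - 1/2b + c^3 + 5/2c^2 - 7/2c → -1/2b + c^3 + 2c^2 - 13/4c - 1/4
  leading term b: no divisor's leading term divides it; move -1/2b to the remainder.
  leading term c^3: no divisor's leading term divides it; move c^3 to the remainder.
  leading term c^2: no divisor's leading term divides it; move 2c^2 to the remainder.
  leading term c: no divisor's leading term divides it; move -13/4c to the remainder.
  leading term 1: no divisor's leading term divides it; move -1/4 to the remainder.
  remainder -1/2b + c^3 + 2c^2 - 13/4c - 1/4 ≠ 0; add g_4 = -1/2b + c^3 + 2c^2 - 13/4c - 1/4 to the basis.

S(f_1,g_4): lcm = b^2. S = 2bc^3 + 4bc^2 - 13/2bc - 1/2b + 3c - 4.
  leading term bc^3: subtract (1/3c^2)·f_3 from 2bc^3 + 4bc^2 - 13/2bc - 1/2b + 3c - 4 → 4bc^2 - 13/2bc - 1/2b - 2c^4 + c^3 - c^2 + 3c - 4
  leading term bc^2: subtract (2/3c)·f_3 from 4bc^2 - 13/2bc - 1/2b - 2c^4 + c^3 - c^2 + 3c - 4 → -13/2bc - 1/2b - 2c^4 - 3c^3 + c^2 + c - 4
  leading term bc: subtract (-13/12)·f_3 from -13/2bc - 1/2b - 2c^4 - 3c^3 + c^2 + c - 4 → -1/2b - 2c^4 - 3c^3 + 15/2c^2 - 9/4c - 3/4
  leading term b: subtract (1)·g_4 from -1/2b - 2c^4 - 3c^3 + 15/2c^2 - 9/4c - 3/4 → -2c^4 - 4c^3 + 11/2c^2 + c - 1/2
  leading term c^4: no divisor's leading term divides it; move -2c^4 to the remainder.
  leading term c^3: no divisor's leading term divides it; move -4c^3 to the remainder.
  leading term c^2: no divisor's leading term divides it; move 11/2c^2 to the remainder.
  leading term c: no divisor's leading term divides it; move c to the remainder.
  leading term 1: no divisor's leading term divides it; move -1/2 to the remainder.
  remainder -2c^4 - 4c^3 + 11/2c^2 + c - 1/2 ≠ 0; add g_5 = -2c^4 - 4c^3 + 11/2c^2 + c - 1/2 to the basis.

The other S-polynomials (S(f_1,f_2), S(f_2,f_3), S(f_2,g_4), S(f_3,g_4), S(f_1,g_5), S(f_2,g_5), S(f_3,g_5), S(g_4,g_5)) all reduce to 0 modulo the current basis, so we have a Gröbner basis.
Inter-reduce: drop elements whose leading term is divisible by another's, tail-reduce, and make monic.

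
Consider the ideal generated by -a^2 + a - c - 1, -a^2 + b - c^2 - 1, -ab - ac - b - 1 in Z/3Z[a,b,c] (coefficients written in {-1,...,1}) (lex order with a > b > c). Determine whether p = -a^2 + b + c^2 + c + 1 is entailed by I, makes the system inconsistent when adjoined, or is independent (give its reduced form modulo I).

First compute the reduced Gröbner basis of I by Buchberger's algorithm.
f_1 = -a^2 + a - c - 1, LT = a^2.
f_2 = -a^2 + b - c^2 - 1, LT = a^2.
f_3 = -ab - ac - b - 1, LT = ab.

S(f_1,f_2): lcm = a^2. S = -a + b - c^2 + c.
  leading term a: no divisor's leading term divides it; move -a to the remainder.
  leading term b: no divisor's leading term divides it; move b to the remainder.
  leading term c^2: no divisor's leading term divides it; move -c^2 to the remainder.
  leading term c: no divisor's leading term divides it; move c to the remainder.
  remainder -a + b - c^2 + c ≠ 0; add h_4 = -a + b - c^2 + c to the basis.

S(f_1,f_3): lcm = a^2b. S = -a^2c + ab - a + bc + b.
  leading term a^2c: subtract (c)·f_1 from -a^2c + ab - a + bc + b → ab - ac - a + bc + b + c^2 + c
  leading term ab: subtract (-1)·f_3 from ab - ac - a + bc + b + c^2 + c → ac - a + bc + c^2 + c - 1
  leading term ac: subtract (-c)·h_4 from ac - a + bc + c^2 + c - 1 → -a - bc - c^3 - c^2 + c - 1
  leading term a: subtract (1)·h_4 from -a - bc - c^3 - c^2 + c - 1 → -bc - b - c^3 - 1
  leading term bc: no divisor's leading term divides it; move -bc to the remainder.
  leading term b: no divisor's leading term divides it; move -b to the remainder.
  leading term c^3: no divisor's leading term divides it; move -c^3 to the remainder.
  leading term 1: no divisor's leading term divides it; move -1 to the remainder.
  remainder -bc - b - c^3 - 1 ≠ 0; add h_5 = -bc - b - c^3 - 1 to the basis.

S(f_2,f_3): lcm = a^2b. S = -a^2c - ab - a - b^2 + bc^2 + b.
  leading term a^2c: subtract (c)·f_1 from -a^2c - ab - a - b^2 + bc^2 + b → -ab - ac - a - b^2 + bc^2 + b + c^2 + c
  leading term ab: subtract (1)·f_3 from -ab - ac - a - b^2 + bc^2 + b + c^2 + c → -a - b^2 + bc^2 - b + c^2 + c + 1
  leading term a: subtract (1)·h_4 from -a - b^2 + bc^2 - b + c^2 + c + 1 → -b^2 + bc^2 + b - c^2 + 1
  leading term b^2: no divisor's leading term divides it; move -b^2 to the remainder.
  leading term bc^2: subtract (-c)·h_5 from bc^2 + b - c^2 + 1 → -bc + b - c^4 - c^2 - c + 1
  leading term bc: subtract (1)·h_5 from -bc + b - c^4 - c^2 - c + 1 → -b - c^4 + c^3 - c^2 - c - 1
  leading term b: no divisor's leading term divides it; move -b to the remainder.
  leading term c^4: no divisor's leading term divides it; move -c^4 to the remainder.
  leading term c^3: no divisor's leading term divides it; move c^3 to the remainder.
  leading term c^2: no divisor's leading term divides it; move -c^2 to the remainder.
  leading term c: no divisor's leading term divides it; move -c to the remainder.
  leading term 1: no divisor's leading term divides it; move -1 to the remainder.
  remainder -b^2 - b - c^4 + c^3 - c^2 - c - 1 ≠ 0; add h_6 = -b^2 - b - c^4 + c^3 - c^2 - c - 1 to the basis.

S(f_1,h_4): lcm = a^2. S = ab - ac^2 + ac - a + c + 1.
  leading term ab: subtract (-1)·f_3 from ab - ac^2 + ac - a + c + 1 → -ac^2 - a - b + c
  leading term ac^2: subtract (c^2)·h_4 from -ac^2 - a - b + c → -a - bc^2 - b + c^4 - c^3 + c
  leading term a: subtract (1)·h_4 from -a - bc^2 - b + c^4 - c^3 + c → -bc^2 + b + c^4 - c^3 + c^2
  leading term bc^2: subtract (c)·h_5 from -bc^2 + b + c^4 - c^3 + c^2 → bc + b - c^4 - c^3 + c^2 + c
  leading term bc: subtract (-1)·h_5 from bc + b - c^4 - c^3 + c^2 + c → -c^4 + c^3 + c^2 + c - 1
  leading term c^4: no divisor's leading term divides it; move -c^4 to the remainder.
  leading term c^3: no divisor's leading term divides it; move c^3 to the remainder.
  leading term c^2: no divisor's leading term divides it; move c^2 to the remainder.
  leading term c: no divisor's leading term divides it; move c to the remainder.
  leading term 1: no divisor's leading term divides it; move -1 to the remainder.
  remainder -c^4 + c^3 + c^2 + c - 1 ≠ 0; add h_7 = -c^4 + c^3 + c^2 + c - 1 to the basis.

The other S-polynomials (S(f_2,h_4), S(f_3,h_4), S(f_1,h_5), S(f_2,h_5), S(f_3,h_5), S(h_4,h_5), S(f_1,h_6), S(f_2,h_6), S(f_3,h_6), S(h_4,h_6), S(h_5,h_6), S(f_1,h_7), S(f_2,h_7), S(f_3,h_7), S(h_4,h_7), S(h_5,h_7), S(h_6,h_7)) all reduce to 0 modulo the current basis, so we have a Gröbner basis.
Inter-reduce: drop elements whose leading term is divisible by another's, tail-reduce, and make monic.
Reduced Gröbner basis: {a - b + c^2 - c, b^2 + b - c^2 - c, bc + b + c^3 + 1, c^4 - c^3 - c^2 - c + 1}.
Label its elements g_1 = a - b + c^2 - c, g_2 = b^2 + b - c^2 - c, g_3 = bc + b + c^3 + 1, g_4 = c^4 - c^3 - c^2 - c + 1.

Reduce p = -a^2 + b + c^2 + c + 1 modulo G:
  leading term a^2: subtract (-a)·g_1 from -a^2 + b + c^2 + c + 1 → -ab + ac^2 - ac + b + c^2 + c + 1
  leading term ab: subtract (-b)·g_1 from -ab + ac^2 - ac + b + c^2 + c + 1 → ac^2 - ac - b^2 + bc^2 - bc + b + c^2 + c + 1
  leading term ac^2: subtract (c^2)·g_1 from ac^2 - ac - b^2 + bc^2 - bc + b + c^2 + c + 1 → -ac - b^2 - bc^2 - bc + b - c^4 + c^3 + c^2 + c + 1
  leading term ac: subtract (-c)·g_1 from -ac - b^2 - bc^2 - bc + b - c^4 + c^3 + c^2 + c + 1 → -b^2 - bc^2 + bc + b - c^4 - c^3 + c + 1
  leading term b^2: subtract (-1)·g_2 from -b^2 - bc^2 + bc + b - c^4 - c^3 + c + 1 → -bc^2 + bc - b - c^4 - c^3 - c^2 + 1
  leading term bc^2: subtract (-c)·g_3 from -bc^2 + bc - b - c^4 - c^3 - c^2 + 1 → -bc - b - c^3 - c^2 + c + 1
  leading term bc: subtract (-1)·g_3 from -bc - b - c^3 - c^2 + c + 1 → -c^2 + c - 1
  leading term c^2: no divisor's leading term divides it; move -c^2 to the remainder.
  leading term c: no divisor's leading term divides it; move c to the remainder.
  leading term 1: no divisor's leading term divides it; move -1 to the remainder.
  normal form = -c^2 + c - 1.
The normal form is nonzero, so p ∉ I. Since p minus its normal form lies in I, I + (p) = I + (r) where r = -c^2 + c - 1; decide whether this ideal is the whole ring.
Run Buchberger on G together with r (pairs among the g_i already reduce to 0 since G is a Gröbner basis):
g_1 = a - b + c^2 - c, LT = a.
g_2 = b^2 + b - c^2 - c, LT = b^2.
g_3 = bc + b + c^3 + 1, LT = bc.
g_4 = c^4 - c^3 - c^2 - c + 1, LT = c^4.
r = -c^2 + c - 1, LT = c^2.

The S-polynomials (S(g_1,g_2), S(g_1,g_3), S(g_1,g_4), S(g_1,r), S(g_2,g_3), S(g_2,g_4), S(g_2,r), S(g_3,g_4), S(g_3,r), S(g_4,r)) all reduce to 0 modulo the current basis, so we have a Gröbner basis.
Inter-reduce: drop elements whose leading term is divisible by another's, tail-reduce, and make monic.
Reduced Gröbner basis: {a - b - 1, b^2 + b + c + 1, bc + b, c^2 - c + 1}.
The reduced Gröbner basis of I + (p) is {a - b - 1, b^2 + b + c + 1, bc + b, c^2 - c + 1} ≠ {1}, a proper ideal, so the enlarged system stays consistent: p is independent of I, with normal form -c^2 + c - 1.

-a^2 + b + c^2 + c + 1 is independent of I; its normal form modulo I is -c^2 + c - 1.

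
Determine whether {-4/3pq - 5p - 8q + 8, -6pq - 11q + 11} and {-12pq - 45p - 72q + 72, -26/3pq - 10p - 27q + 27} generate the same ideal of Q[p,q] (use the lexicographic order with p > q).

For a fixed monomial order, each ideal has a unique reduced Gröbner basis; comparing bases decides equality.
Buchberger on the first generating set:
f_1 = -4/3pq - 5p - 8q + 8, LT = pq.
f_2 = -6pq - 11q + 11, LT = pq.

S(f_1,f_2): lcm = pq. S = 15/4p + 25/6q - 25/6.
  reduce S modulo (f_1, f_2):
  remainder 15/4p + 25/6q - 25/6 ≠ 0; add g_3 = 15/4p + 25/6q - 25/6 to the basis.

S(f_1,g_3): lcm = pq. S = 15/4p - 10/9q^2 + 64/9q - 6.
  reduce S modulo (f_1, f_2, g_3):
  remainder -10/9q^2 + 53/18q - 11/6 ≠ 0; add g_4 = -10/9q^2 + 53/18q - 11/6 to the basis.

The other S-polynomials (S(f_2,g_3), S(f_1,g_4), S(f_2,g_4), S(g_3,g_4)) all reduce to 0 modulo the current basis, so we have a Gröbner basis.
Inter-reduce: drop elements whose leading term is divisible by another's, tail-reduce, and make monic.
Reduced Gröbner basis: {p + 10/9q - 10/9, q^2 - 53/20q + 33/20}.

Buchberger on the second generating set:
h_1 = -12pq - 45p - 72q + 72, LT = pq.
h_2 = -26/3pq - 10p - 27q + 27, LT = pq.

S(h_1,h_2): lcm = pq. S = 135/52p + 75/26q - 75/26.
  reduce S modulo (h_1, h_2):
  remainder 135/52p + 75/26q - 75/26 ≠ 0; add k_3 = 135/52p + 75/26q - 75/26 to the basis.

S(h_1,k_3): lcm = pq. S = 15/4p - 10/9q^2 + 64/9q - 6.
  reduce S modulo (h_1, h_2, k_3):
  remainder -10/9q^2 + 53/18q - 11/6 ≠ 0; add k_4 = -10/9q^2 + 53/18q - 11/6 to the basis.

The other S-polynomials (S(h_2,k_3), S(h_1,k_4), S(h_2,k_4), S(k_3,k_4)) all reduce to 0 modulo the current basis, so we have a Gröbner basis.
Inter-reduce: drop elements whose leading term is divisible by another's, tail-reduce, and make monic.
Reduced Gröbner basis: {p + 10/9q - 10/9, q^2 - 53/20q + 33/20}.

The two bases agree; hence the ideals are identical.

Yes, the ideals are equal.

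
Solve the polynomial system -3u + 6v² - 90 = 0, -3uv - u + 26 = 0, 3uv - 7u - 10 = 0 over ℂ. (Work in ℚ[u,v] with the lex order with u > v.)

Compute a lex Gröbner basis by Buchberger's algorithm.
f_1 = -3u + 6v² - 90, LT = u.
f_2 = -3uv - u + 26, LT = uv.
f_3 = 3uv - 7u - 10, LT = uv.

S(f_1,f_2): lcm = uv. S = -⅓u - 2v³ + 30v + 26/3.
  reduce S modulo (f_1, f_2, f_3):
  remainder -2v³ - ⅔v² + 30v + 56/3 ≠ 0; add h_4 = -2v³ - ⅔v² + 30v + 56/3 to the basis.

S(f_1,f_3): lcm = uv. S = 7/3u - 2v³ + 30v + 10/3.
  reduce S modulo (f_1, f_2, f_3, h_4):
  remainder 16/3v² - 256/3 ≠ 0; add h_5 = 16/3v² - 256/3 to the basis.

S(f_3,h_4): lcm = uv³. S = -8/3uv² + 15uv + 28/3u - 10/3v².
  reduce S modulo (f_1, f_2, f_3, h_4, h_5):
  remainder -208/9v + 832/9 ≠ 0; add h_6 = -208/9v + 832/9 to the basis.

The other S-polynomials (S(f_2,f_3), S(f_1,h_4), S(f_2,h_4), S(f_1,h_5), S(f_2,h_5), S(f_3,h_5), S(h_4,h_5), S(f_1,h_6), S(f_2,h_6), S(f_3,h_6), S(h_4,h_6), S(h_5,h_6)) all reduce to 0 modulo the current basis, so we have a Gröbner basis.
Inter-reduce: drop elements whose leading term is divisible by another's, tail-reduce, and make monic.
Reduced Gröbner basis: {u - 2, v - 4}.

From the last basis element, v - 4 = 0, so v takes values in {4}. Each choice, substituted upward through the basis, yields the corresponding point(s) of the solution set.
  v = 4: the earlier basis element becomes u - 2 = 0, giving u = 2 — point (2, 4).

{(2, 4)}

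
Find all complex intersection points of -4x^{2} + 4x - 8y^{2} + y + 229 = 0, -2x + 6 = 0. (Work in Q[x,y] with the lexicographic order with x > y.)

{(3, -5), (3, 41/8)}

Compute a lex Gröbner basis by Buchberger's algorithm.
f_1 = -4x^{2} + 4x - 8y^{2} + y + 229, LT = x^{2}.
f_2 = -2x + 6, LT = x.

S(f_1,f_2): lcm = x^{2}. S = 2x + 2y^{2} - \tfrac{1}{4}y - \tfrac{229}{4}.
  leading term x: subtract (-1)·f_2 from 2x + 2y^{2} - \tfrac{1}{4}y - \tfrac{229}{4} → 2y^{2} - \tfrac{1}{4}y - \tfrac{205}{4}
  leading term y^{2}: no divisor's leading term divides it; move 2y^{2} to the remainder.
  leading term y: no divisor's leading term divides it; move -\tfrac{1}{4}y to the remainder.
  leading term 1: no divisor's leading term divides it; move -\tfrac{205}{4} to the remainder.
  remainder 2y^{2} - \tfrac{1}{4}y - \tfrac{205}{4} ≠ 0; add h_3 = 2y^{2} - \tfrac{1}{4}y - \tfrac{205}{4} to the basis.

The other S-polynomials (S(f_1,h_3), S(f_2,h_3)) all reduce to 0 modulo the current basis, so we have a Gröbner basis.
Inter-reduce: drop elements whose leading term is divisible by another's, tail-reduce, and make monic.
Reduced Gröbner basis: {x - 3, y^{2} - \tfrac{1}{8}y - \tfrac{205}{8}}.

A lex Gröbner basis eliminates variables successively. Here y^{2} - \tfrac{1}{8}y - \tfrac{205}{8} depends only on y, with roots {-5, 41/8}; lifting each root through the earlier basis elements recovers the full solutions.
  y = -5: the earlier basis element becomes x - 3 = 0, giving x = 3 — point (3, -5).
  y = 41/8: the earlier basis element becomes x - 3 = 0, giving x = 3 — point (3, 41/8).
Each listed point satisfies every original equation (direct substitution).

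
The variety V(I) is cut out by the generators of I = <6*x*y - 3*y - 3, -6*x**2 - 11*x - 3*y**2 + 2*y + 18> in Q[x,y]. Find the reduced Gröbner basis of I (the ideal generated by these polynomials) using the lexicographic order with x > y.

f_1 = 6*x*y - 3*y - 3, LT = x*y.
f_2 = -6*x**2 - 11*x - 3*y**2 + 2*y + 18, LT = x**2.

S(f_1,f_2): lcm = x**2*y. S = -7/3*x*y - 1/2*x - 1/2*y**3 + 1/3*y**2 + 3*y.
  leading term x*y: subtract (-7/18)·f_1 from -7/3*x*y - 1/2*x - 1/2*y**3 + 1/3*y**2 + 3*y → -1/2*x - 1/2*y**3 + 1/3*y**2 + 11/6*y - 7/6
  leading term x: no divisor's leading term divides it; move -1/2*x to the remainder.
  leading term y**3: no divisor's leading term divides it; move -1/2*y**3 to the remainder.
  leading term y**2: no divisor's leading term divides it; move 1/3*y**2 to the remainder.
  leading term y: no divisor's leading term divides it; move 11/6*y to the remainder.
  leading term 1: no divisor's leading term divides it; move -7/6 to the remainder.
  remainder -1/2*x - 1/2*y**3 + 1/3*y**2 + 11/6*y - 7/6 ≠ 0; add g_3 = -1/2*x - 1/2*y**3 + 1/3*y**2 + 11/6*y - 7/6 to the basis.

S(f_1,g_3): lcm = x*y. S = -y**4 + 2/3*y**3 + 11/3*y**2 - 17/6*y - 1/2.
  leading term y**4: no divisor's leading term divides it; move -y**4 to the remainder.
  leading term y**3: no divisor's leading term divides it; move 2/3*y**3 to the remainder.
  leading term y**2: no divisor's leading term divides it; move 11/3*y**2 to the remainder.
  leading term y: no divisor's leading term divides it; move -17/6*y to the remainder.
  leading term 1: no divisor's leading term divides it; move -1/2 to the remainder.
  remainder -y**4 + 2/3*y**3 + 11/3*y**2 - 17/6*y - 1/2 ≠ 0; add g_4 = -y**4 + 2/3*y**3 + 11/3*y**2 - 17/6*y - 1/2 to the basis.

S(f_2,g_3): lcm = x**2. S = -x*y**3 + 2/3*x*y**2 + 11/3*x*y - 1/2*x + 1/2*y**2 - 1/3*y - 3.
  leading term x*y**3: subtract (-1/6*y**2)·f_1 from -x*y**3 + 2/3*x*y**2 + 11/3*x*y - 1/2*x + 1/2*y**2 - 1/3*y - 3 → 2/3*x*y**2 + 11/3*x*y - 1/2*x - 1/2*y**3 - 1/3*y - 3
  leading term x*y**2: subtract (1/9*y)·f_1 from 2/3*x*y**2 + 11/3*x*y - 1/2*x - 1/2*y**3 - 1/3*y - 3 → 11/3*x*y - 1/2*x - 1/2*y**3 + 1/3*y**2 - 3
  leading term x*y: subtract (11/18)·f_1 from 11/3*x*y - 1/2*x - 1/2*y**3 + 1/3*y**2 - 3 → -1/2*x - 1/2*y**3 + 1/3*y**2 + 11/6*y - 7/6
  leading term x: subtract (1)·g_3 from -1/2*x - 1/2*y**3 + 1/3*y**2 + 11/6*y - 7/6 → 0
  remainder 0.

S(f_1,g_4): lcm = x*y**4. S = 2/3*x*y**3 + 11/3*x*y**2 - 17/6*x*y - 1/2*x - 1/2*y**4 - 1/2*y**3.
  leading term x*y**3: subtract (1/9*y**2)·f_1 from 2/3*x*y**3 + 11/3*x*y**2 - 17/6*x*y - 1/2*x - 1/2*y**4 - 1/2*y**3 → 11/3*x*y**2 - 17/6*x*y - 1/2*x - 1/2*y**4 - 1/6*y**3 + 1/3*y**2
  leading term x*y**2: subtract (11/18*y)·f_1 from 11/3*x*y**2 - 17/6*x*y - 1/2*x - 1/2*y**4 - 1/6*y**3 + 1/3*y**2 → -17/6*x*y - 1/2*x - 1/2*y**4 - 1/6*y**3 + 13/6*y**2 + 11/6*y
  leading term x*y: subtract (-17/36)·f_1 from -17/6*x*y - 1/2*x - 1/2*y**4 - 1/6*y**3 + 13/6*y**2 + 11/6*y → -1/2*x - 1/2*y**4 - 1/6*y**3 + 13/6*y**2 + 5/12*y - 17/12
  leading term x: subtract (1)·g_3 from -1/2*x - 1/2*y**4 - 1/6*y**3 + 13/6*y**2 + 5/12*y - 17/12 → -1/2*y**4 + 1/3*y**3 + 11/6*y**2 - 17/12*y - 1/4
  leading term y**4: subtract (1/2)·g_4 from -1/2*y**4 + 1/3*y**3 + 11/6*y**2 - 17/12*y - 1/4 → 0
  remainder 0.

S(f_2,g_4): leading monomials are coprime, so the S-polynomial reduces to 0 (Buchberger's first criterion).
S(g_3,g_4): leading monomials are coprime, so the S-polynomial reduces to 0 (Buchberger's first criterion).
Every S-polynomial of the final basis reduces to 0, so we have a Gröbner basis.
Inter-reduce: drop elements whose leading term is divisible by another's, tail-reduce, and make monic.

G = {x + y**3 - 2/3*y**2 - 11/3*y + 7/3, y**4 - 2/3*y**3 - 11/3*y**2 + 17/6*y + 1/2}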